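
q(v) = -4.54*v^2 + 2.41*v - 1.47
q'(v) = 2.41 - 9.08*v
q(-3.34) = -60.17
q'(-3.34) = 32.74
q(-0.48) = -3.67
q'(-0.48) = 6.77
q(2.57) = -25.26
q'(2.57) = -20.93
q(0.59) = -1.63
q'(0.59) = -2.95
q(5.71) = -135.73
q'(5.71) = -49.44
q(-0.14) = -1.90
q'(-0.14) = 3.68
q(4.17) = -70.37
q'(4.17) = -35.45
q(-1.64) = -17.63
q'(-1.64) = 17.30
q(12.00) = -626.31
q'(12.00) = -106.55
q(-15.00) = -1059.12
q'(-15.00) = 138.61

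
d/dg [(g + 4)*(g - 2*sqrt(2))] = 2*g - 2*sqrt(2) + 4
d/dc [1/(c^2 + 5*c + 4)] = (-2*c - 5)/(c^2 + 5*c + 4)^2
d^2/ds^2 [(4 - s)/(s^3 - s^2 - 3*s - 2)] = 2*((s - 4)*(-3*s^2 + 2*s + 3)^2 + (3*s^2 - 2*s + (s - 4)*(3*s - 1) - 3)*(-s^3 + s^2 + 3*s + 2))/(-s^3 + s^2 + 3*s + 2)^3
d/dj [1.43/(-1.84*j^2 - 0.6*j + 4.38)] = (5.2624*j + 0.858)/(1.84*j^2 + 0.6*j - 4.38)^2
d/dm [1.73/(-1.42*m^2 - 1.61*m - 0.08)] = (4.9132*m + 2.7853)/(1.42*m^2 + 1.61*m + 0.08)^2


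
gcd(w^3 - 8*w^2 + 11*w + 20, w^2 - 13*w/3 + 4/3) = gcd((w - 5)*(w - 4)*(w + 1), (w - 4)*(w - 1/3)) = w - 4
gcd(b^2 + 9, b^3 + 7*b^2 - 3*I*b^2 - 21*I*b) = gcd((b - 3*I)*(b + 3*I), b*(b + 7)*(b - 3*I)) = b - 3*I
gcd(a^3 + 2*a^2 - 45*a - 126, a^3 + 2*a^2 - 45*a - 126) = a^3 + 2*a^2 - 45*a - 126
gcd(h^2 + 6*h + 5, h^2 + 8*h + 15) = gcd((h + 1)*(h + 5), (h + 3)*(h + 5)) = h + 5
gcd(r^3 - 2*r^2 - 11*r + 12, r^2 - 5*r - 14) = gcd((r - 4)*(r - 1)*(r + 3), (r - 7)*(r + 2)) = 1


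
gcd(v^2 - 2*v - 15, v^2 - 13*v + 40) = v - 5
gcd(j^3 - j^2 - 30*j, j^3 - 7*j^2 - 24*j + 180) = j^2 - j - 30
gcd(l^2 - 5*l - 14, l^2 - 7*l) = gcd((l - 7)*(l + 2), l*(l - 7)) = l - 7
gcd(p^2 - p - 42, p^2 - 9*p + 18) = 1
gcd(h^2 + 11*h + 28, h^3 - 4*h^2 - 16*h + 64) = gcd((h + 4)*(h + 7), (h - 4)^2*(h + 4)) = h + 4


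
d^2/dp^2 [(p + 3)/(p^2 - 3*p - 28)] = 2*(-3*p*(-p^2 + 3*p + 28) - (p + 3)*(2*p - 3)^2)/(-p^2 + 3*p + 28)^3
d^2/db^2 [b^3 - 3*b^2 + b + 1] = 6*b - 6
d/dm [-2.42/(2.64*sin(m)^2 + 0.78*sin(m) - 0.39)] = (12.7776*sin(m) + 1.8876)*cos(m)/(2.64*sin(m)^2 + 0.78*sin(m) - 0.39)^2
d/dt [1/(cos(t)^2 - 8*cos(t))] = 2*(cos(t) - 4)*sin(t)/((cos(t) - 8)^2*cos(t)^2)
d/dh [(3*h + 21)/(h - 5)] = -36/(h - 5)^2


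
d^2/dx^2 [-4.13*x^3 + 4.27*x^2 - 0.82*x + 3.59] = 8.54 - 24.78*x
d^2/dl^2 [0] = 0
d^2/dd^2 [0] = 0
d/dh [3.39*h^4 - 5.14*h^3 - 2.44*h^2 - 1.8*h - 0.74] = 13.56*h^3 - 15.42*h^2 - 4.88*h - 1.8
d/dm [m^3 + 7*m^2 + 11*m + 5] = 3*m^2 + 14*m + 11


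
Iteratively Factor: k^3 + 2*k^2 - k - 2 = (k - 1)*(k^2 + 3*k + 2) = (k - 1)*(k + 1)*(k + 2)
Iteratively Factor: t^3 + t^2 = (t + 1)*(t^2) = t*(t + 1)*(t)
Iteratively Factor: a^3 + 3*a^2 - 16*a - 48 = (a + 4)*(a^2 - a - 12) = (a - 4)*(a + 4)*(a + 3)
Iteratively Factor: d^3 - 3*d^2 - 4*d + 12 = (d - 3)*(d^2 - 4) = (d - 3)*(d + 2)*(d - 2)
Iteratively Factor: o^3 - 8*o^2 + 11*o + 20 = (o - 4)*(o^2 - 4*o - 5) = (o - 5)*(o - 4)*(o + 1)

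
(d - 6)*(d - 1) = d^2 - 7*d + 6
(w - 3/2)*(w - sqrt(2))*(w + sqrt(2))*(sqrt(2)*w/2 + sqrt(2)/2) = sqrt(2)*w^4/2 - sqrt(2)*w^3/4 - 7*sqrt(2)*w^2/4 + sqrt(2)*w/2 + 3*sqrt(2)/2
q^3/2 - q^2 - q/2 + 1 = (q/2 + 1/2)*(q - 2)*(q - 1)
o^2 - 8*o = o*(o - 8)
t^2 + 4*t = t*(t + 4)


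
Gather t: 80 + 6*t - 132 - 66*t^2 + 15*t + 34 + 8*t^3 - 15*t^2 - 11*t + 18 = 8*t^3 - 81*t^2 + 10*t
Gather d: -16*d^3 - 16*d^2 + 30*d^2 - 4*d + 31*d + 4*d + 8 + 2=-16*d^3 + 14*d^2 + 31*d + 10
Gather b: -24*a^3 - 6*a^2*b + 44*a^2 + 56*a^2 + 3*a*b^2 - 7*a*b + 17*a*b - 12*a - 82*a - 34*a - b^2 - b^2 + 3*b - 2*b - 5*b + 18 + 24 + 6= -24*a^3 + 100*a^2 - 128*a + b^2*(3*a - 2) + b*(-6*a^2 + 10*a - 4) + 48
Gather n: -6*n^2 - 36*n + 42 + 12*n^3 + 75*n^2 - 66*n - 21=12*n^3 + 69*n^2 - 102*n + 21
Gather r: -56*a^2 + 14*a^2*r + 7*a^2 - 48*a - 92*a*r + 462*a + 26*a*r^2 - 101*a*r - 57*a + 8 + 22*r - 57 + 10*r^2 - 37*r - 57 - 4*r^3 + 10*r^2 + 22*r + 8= -49*a^2 + 357*a - 4*r^3 + r^2*(26*a + 20) + r*(14*a^2 - 193*a + 7) - 98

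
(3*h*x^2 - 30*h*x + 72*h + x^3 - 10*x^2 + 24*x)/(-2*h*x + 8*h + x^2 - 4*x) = (3*h*x - 18*h + x^2 - 6*x)/(-2*h + x)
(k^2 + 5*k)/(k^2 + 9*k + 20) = k/(k + 4)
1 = 1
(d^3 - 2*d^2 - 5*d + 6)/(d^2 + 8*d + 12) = (d^2 - 4*d + 3)/(d + 6)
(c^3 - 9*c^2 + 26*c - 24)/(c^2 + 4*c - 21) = (c^2 - 6*c + 8)/(c + 7)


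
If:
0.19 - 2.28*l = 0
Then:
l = 0.08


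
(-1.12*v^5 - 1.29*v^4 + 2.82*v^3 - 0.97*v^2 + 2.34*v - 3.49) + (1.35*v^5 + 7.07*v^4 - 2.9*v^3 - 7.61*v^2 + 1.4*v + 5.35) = 0.23*v^5 + 5.78*v^4 - 0.0800000000000001*v^3 - 8.58*v^2 + 3.74*v + 1.86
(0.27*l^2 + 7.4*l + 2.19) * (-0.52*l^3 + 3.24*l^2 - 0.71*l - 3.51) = -0.1404*l^5 - 2.9732*l^4 + 22.6455*l^3 + 0.8939*l^2 - 27.5289*l - 7.6869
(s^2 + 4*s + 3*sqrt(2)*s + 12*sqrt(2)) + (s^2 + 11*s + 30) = 2*s^2 + 3*sqrt(2)*s + 15*s + 12*sqrt(2) + 30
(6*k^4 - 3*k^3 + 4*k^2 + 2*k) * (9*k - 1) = 54*k^5 - 33*k^4 + 39*k^3 + 14*k^2 - 2*k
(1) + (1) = 2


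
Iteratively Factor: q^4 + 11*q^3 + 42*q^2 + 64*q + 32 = (q + 1)*(q^3 + 10*q^2 + 32*q + 32) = (q + 1)*(q + 4)*(q^2 + 6*q + 8) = (q + 1)*(q + 2)*(q + 4)*(q + 4)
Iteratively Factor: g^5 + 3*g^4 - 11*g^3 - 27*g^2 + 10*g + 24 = (g + 2)*(g^4 + g^3 - 13*g^2 - g + 12) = (g - 3)*(g + 2)*(g^3 + 4*g^2 - g - 4) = (g - 3)*(g + 2)*(g + 4)*(g^2 - 1) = (g - 3)*(g + 1)*(g + 2)*(g + 4)*(g - 1)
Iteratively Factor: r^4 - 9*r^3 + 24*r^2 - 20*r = (r - 2)*(r^3 - 7*r^2 + 10*r) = (r - 5)*(r - 2)*(r^2 - 2*r) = r*(r - 5)*(r - 2)*(r - 2)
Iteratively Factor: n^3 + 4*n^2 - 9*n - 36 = (n + 4)*(n^2 - 9) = (n - 3)*(n + 4)*(n + 3)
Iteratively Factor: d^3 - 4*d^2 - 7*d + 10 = (d - 5)*(d^2 + d - 2) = (d - 5)*(d + 2)*(d - 1)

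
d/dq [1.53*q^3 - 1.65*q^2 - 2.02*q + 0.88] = 4.59*q^2 - 3.3*q - 2.02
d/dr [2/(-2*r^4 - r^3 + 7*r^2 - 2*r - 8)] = 2*(8*r^3 + 3*r^2 - 14*r + 2)/(2*r^4 + r^3 - 7*r^2 + 2*r + 8)^2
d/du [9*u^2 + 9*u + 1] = 18*u + 9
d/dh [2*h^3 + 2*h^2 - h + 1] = 6*h^2 + 4*h - 1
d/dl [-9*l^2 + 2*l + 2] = 2 - 18*l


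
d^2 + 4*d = d*(d + 4)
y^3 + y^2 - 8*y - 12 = (y - 3)*(y + 2)^2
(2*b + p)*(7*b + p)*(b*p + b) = 14*b^3*p + 14*b^3 + 9*b^2*p^2 + 9*b^2*p + b*p^3 + b*p^2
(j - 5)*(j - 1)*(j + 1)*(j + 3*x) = j^4 + 3*j^3*x - 5*j^3 - 15*j^2*x - j^2 - 3*j*x + 5*j + 15*x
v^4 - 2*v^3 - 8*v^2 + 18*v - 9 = (v - 3)*(v - 1)^2*(v + 3)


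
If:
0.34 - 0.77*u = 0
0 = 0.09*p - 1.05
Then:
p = 11.67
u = 0.44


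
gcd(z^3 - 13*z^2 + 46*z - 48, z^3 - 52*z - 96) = z - 8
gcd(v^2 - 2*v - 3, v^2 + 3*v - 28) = 1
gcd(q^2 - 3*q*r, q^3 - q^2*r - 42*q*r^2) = q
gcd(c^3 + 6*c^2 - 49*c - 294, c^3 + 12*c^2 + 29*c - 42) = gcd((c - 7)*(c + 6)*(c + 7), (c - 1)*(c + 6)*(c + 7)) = c^2 + 13*c + 42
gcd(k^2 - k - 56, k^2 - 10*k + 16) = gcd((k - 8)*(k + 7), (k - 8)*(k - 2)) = k - 8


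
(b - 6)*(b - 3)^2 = b^3 - 12*b^2 + 45*b - 54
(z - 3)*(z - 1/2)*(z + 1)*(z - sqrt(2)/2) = z^4 - 5*z^3/2 - sqrt(2)*z^3/2 - 2*z^2 + 5*sqrt(2)*z^2/4 + sqrt(2)*z + 3*z/2 - 3*sqrt(2)/4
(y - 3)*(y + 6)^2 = y^3 + 9*y^2 - 108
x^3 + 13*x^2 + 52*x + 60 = (x + 2)*(x + 5)*(x + 6)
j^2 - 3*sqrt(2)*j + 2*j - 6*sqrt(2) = (j + 2)*(j - 3*sqrt(2))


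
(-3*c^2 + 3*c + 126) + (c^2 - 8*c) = -2*c^2 - 5*c + 126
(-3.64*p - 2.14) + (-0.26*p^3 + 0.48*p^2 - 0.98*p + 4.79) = -0.26*p^3 + 0.48*p^2 - 4.62*p + 2.65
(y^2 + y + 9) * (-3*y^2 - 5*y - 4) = -3*y^4 - 8*y^3 - 36*y^2 - 49*y - 36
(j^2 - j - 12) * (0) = 0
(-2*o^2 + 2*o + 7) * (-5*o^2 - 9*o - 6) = 10*o^4 + 8*o^3 - 41*o^2 - 75*o - 42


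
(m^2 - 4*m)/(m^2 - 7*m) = (m - 4)/(m - 7)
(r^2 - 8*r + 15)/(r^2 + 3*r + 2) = (r^2 - 8*r + 15)/(r^2 + 3*r + 2)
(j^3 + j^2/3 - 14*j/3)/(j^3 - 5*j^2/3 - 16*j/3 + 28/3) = j/(j - 2)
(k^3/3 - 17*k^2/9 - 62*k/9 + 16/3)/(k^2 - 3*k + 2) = (3*k^3 - 17*k^2 - 62*k + 48)/(9*(k^2 - 3*k + 2))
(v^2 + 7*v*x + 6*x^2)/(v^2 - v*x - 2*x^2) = (-v - 6*x)/(-v + 2*x)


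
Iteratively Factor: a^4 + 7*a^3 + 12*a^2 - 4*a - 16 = (a + 2)*(a^3 + 5*a^2 + 2*a - 8) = (a + 2)^2*(a^2 + 3*a - 4) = (a + 2)^2*(a + 4)*(a - 1)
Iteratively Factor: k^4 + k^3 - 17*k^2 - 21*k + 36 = (k + 3)*(k^3 - 2*k^2 - 11*k + 12) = (k - 4)*(k + 3)*(k^2 + 2*k - 3) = (k - 4)*(k + 3)^2*(k - 1)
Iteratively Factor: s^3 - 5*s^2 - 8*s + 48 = (s - 4)*(s^2 - s - 12) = (s - 4)^2*(s + 3)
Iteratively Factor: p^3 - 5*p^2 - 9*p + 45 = (p - 3)*(p^2 - 2*p - 15) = (p - 5)*(p - 3)*(p + 3)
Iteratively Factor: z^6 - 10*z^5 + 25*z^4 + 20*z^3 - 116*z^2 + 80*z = (z - 2)*(z^5 - 8*z^4 + 9*z^3 + 38*z^2 - 40*z) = (z - 2)*(z + 2)*(z^4 - 10*z^3 + 29*z^2 - 20*z) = z*(z - 2)*(z + 2)*(z^3 - 10*z^2 + 29*z - 20) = z*(z - 2)*(z - 1)*(z + 2)*(z^2 - 9*z + 20) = z*(z - 4)*(z - 2)*(z - 1)*(z + 2)*(z - 5)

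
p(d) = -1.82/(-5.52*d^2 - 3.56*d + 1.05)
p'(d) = -1.82*(11.04*d + 3.56)/(-5.52*d^2 - 3.56*d + 1.05)^2 = (-20.0928*d - 6.4792)/(5.52*d^2 + 3.56*d - 1.05)^2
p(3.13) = 0.03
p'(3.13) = -0.02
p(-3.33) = 0.04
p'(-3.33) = 0.03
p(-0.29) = -1.12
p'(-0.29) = -0.25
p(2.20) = 0.05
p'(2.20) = -0.05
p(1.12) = 0.18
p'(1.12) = -0.30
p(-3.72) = 0.03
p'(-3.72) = 0.02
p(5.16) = 0.01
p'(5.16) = -0.00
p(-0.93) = 4.40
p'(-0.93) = 71.41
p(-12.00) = 0.00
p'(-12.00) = 0.00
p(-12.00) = 0.00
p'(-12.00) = 0.00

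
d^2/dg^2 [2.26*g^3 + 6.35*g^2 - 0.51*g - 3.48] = 13.56*g + 12.7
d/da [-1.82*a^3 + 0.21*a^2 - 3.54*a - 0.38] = -5.46*a^2 + 0.42*a - 3.54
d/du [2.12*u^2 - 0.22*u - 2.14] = 4.24*u - 0.22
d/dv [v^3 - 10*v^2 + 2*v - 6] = 3*v^2 - 20*v + 2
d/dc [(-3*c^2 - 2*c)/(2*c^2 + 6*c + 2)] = (-7*c^2 - 6*c - 2)/(2*(c^4 + 6*c^3 + 11*c^2 + 6*c + 1))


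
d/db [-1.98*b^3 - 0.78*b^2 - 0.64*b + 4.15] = -5.94*b^2 - 1.56*b - 0.64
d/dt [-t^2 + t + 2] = 1 - 2*t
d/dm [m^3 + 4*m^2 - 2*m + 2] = 3*m^2 + 8*m - 2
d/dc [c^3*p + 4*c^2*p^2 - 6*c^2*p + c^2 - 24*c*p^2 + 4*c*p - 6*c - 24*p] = 3*c^2*p + 8*c*p^2 - 12*c*p + 2*c - 24*p^2 + 4*p - 6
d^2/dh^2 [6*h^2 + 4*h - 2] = 12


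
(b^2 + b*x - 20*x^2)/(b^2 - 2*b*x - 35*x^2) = (-b + 4*x)/(-b + 7*x)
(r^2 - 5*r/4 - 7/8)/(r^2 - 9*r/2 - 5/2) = (r - 7/4)/(r - 5)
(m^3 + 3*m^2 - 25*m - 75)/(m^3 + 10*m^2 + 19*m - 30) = (m^2 - 2*m - 15)/(m^2 + 5*m - 6)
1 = 1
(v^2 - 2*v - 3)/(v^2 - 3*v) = (v + 1)/v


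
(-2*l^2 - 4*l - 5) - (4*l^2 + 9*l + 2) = -6*l^2 - 13*l - 7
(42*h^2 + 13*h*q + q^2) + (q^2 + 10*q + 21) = 42*h^2 + 13*h*q + 2*q^2 + 10*q + 21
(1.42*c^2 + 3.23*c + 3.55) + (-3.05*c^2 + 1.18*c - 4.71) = -1.63*c^2 + 4.41*c - 1.16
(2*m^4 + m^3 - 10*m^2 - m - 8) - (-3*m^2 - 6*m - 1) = 2*m^4 + m^3 - 7*m^2 + 5*m - 7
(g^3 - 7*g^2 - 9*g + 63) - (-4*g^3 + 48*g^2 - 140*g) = 5*g^3 - 55*g^2 + 131*g + 63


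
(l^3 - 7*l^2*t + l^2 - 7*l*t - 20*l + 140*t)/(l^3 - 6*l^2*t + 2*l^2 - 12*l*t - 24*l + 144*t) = (-l^2 + 7*l*t - 5*l + 35*t)/(-l^2 + 6*l*t - 6*l + 36*t)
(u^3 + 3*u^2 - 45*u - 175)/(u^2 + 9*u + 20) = (u^2 - 2*u - 35)/(u + 4)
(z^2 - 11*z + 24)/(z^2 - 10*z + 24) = (z^2 - 11*z + 24)/(z^2 - 10*z + 24)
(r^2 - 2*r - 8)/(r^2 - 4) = (r - 4)/(r - 2)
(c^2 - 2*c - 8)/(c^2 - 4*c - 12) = (c - 4)/(c - 6)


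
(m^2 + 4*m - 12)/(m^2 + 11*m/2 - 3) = 2*(m - 2)/(2*m - 1)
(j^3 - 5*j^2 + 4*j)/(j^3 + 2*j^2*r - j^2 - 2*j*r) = (j - 4)/(j + 2*r)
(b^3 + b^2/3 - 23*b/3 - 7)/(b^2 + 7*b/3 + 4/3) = (3*b^2 - 2*b - 21)/(3*b + 4)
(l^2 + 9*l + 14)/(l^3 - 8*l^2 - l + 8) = (l^2 + 9*l + 14)/(l^3 - 8*l^2 - l + 8)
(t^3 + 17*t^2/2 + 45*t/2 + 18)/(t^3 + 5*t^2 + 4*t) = (2*t^2 + 9*t + 9)/(2*t*(t + 1))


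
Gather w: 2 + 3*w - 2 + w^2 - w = w^2 + 2*w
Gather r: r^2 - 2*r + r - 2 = r^2 - r - 2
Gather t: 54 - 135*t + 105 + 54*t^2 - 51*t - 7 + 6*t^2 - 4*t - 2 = 60*t^2 - 190*t + 150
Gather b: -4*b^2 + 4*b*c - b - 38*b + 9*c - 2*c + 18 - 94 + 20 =-4*b^2 + b*(4*c - 39) + 7*c - 56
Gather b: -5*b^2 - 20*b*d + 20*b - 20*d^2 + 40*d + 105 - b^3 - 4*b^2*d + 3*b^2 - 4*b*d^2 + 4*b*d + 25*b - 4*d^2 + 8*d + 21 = -b^3 + b^2*(-4*d - 2) + b*(-4*d^2 - 16*d + 45) - 24*d^2 + 48*d + 126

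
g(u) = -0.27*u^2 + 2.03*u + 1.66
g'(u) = 2.03 - 0.54*u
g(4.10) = 5.44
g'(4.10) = -0.18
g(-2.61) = -5.48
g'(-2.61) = 3.44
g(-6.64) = -23.72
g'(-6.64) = 5.62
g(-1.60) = -2.28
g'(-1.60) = 2.89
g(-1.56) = -2.16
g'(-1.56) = 2.87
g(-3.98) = -10.70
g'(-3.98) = 4.18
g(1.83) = 4.47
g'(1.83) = 1.04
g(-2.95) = -6.68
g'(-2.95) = 3.62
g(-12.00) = -61.58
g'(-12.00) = 8.51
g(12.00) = -12.86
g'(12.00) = -4.45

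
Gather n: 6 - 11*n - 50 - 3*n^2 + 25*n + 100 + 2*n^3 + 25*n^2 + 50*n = 2*n^3 + 22*n^2 + 64*n + 56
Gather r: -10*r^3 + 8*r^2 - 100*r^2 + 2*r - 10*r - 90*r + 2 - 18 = -10*r^3 - 92*r^2 - 98*r - 16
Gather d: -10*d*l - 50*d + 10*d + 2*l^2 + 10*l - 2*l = d*(-10*l - 40) + 2*l^2 + 8*l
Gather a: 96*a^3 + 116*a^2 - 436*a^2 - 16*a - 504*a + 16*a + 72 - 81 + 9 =96*a^3 - 320*a^2 - 504*a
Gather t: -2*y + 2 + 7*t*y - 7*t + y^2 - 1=t*(7*y - 7) + y^2 - 2*y + 1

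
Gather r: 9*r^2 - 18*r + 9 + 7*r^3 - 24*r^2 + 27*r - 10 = 7*r^3 - 15*r^2 + 9*r - 1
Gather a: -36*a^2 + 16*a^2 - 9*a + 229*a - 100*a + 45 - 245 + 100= -20*a^2 + 120*a - 100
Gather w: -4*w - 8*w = -12*w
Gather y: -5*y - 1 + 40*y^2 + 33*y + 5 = 40*y^2 + 28*y + 4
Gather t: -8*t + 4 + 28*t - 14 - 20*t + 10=0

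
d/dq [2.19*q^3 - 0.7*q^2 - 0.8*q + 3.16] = 6.57*q^2 - 1.4*q - 0.8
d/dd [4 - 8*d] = -8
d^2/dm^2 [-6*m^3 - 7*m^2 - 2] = -36*m - 14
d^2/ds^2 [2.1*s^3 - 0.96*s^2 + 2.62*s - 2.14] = 12.6*s - 1.92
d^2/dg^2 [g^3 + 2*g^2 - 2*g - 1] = 6*g + 4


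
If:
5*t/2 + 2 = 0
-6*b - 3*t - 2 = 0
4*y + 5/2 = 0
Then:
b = 1/15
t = -4/5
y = -5/8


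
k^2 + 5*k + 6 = (k + 2)*(k + 3)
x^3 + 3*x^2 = x^2*(x + 3)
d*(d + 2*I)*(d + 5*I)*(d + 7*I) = d^4 + 14*I*d^3 - 59*d^2 - 70*I*d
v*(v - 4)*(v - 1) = v^3 - 5*v^2 + 4*v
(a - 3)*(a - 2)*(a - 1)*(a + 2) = a^4 - 4*a^3 - a^2 + 16*a - 12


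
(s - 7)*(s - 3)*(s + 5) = s^3 - 5*s^2 - 29*s + 105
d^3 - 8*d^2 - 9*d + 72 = (d - 8)*(d - 3)*(d + 3)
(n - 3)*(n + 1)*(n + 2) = n^3 - 7*n - 6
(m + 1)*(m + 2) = m^2 + 3*m + 2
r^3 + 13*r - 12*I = (r - 3*I)*(r - I)*(r + 4*I)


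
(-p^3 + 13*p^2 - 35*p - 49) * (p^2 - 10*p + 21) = -p^5 + 23*p^4 - 186*p^3 + 574*p^2 - 245*p - 1029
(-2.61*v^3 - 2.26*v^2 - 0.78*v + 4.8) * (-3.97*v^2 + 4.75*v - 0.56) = 10.3617*v^5 - 3.4253*v^4 - 6.1768*v^3 - 21.4954*v^2 + 23.2368*v - 2.688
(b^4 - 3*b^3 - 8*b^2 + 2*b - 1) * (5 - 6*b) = -6*b^5 + 23*b^4 + 33*b^3 - 52*b^2 + 16*b - 5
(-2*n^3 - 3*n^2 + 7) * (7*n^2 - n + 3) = -14*n^5 - 19*n^4 - 3*n^3 + 40*n^2 - 7*n + 21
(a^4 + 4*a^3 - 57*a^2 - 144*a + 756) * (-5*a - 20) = -5*a^5 - 40*a^4 + 205*a^3 + 1860*a^2 - 900*a - 15120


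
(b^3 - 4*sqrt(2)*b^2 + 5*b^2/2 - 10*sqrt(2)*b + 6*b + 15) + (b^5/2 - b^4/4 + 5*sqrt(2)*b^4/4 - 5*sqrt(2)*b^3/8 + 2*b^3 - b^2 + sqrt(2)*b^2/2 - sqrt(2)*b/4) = b^5/2 - b^4/4 + 5*sqrt(2)*b^4/4 - 5*sqrt(2)*b^3/8 + 3*b^3 - 7*sqrt(2)*b^2/2 + 3*b^2/2 - 41*sqrt(2)*b/4 + 6*b + 15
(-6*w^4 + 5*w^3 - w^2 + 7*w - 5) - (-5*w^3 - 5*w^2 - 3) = -6*w^4 + 10*w^3 + 4*w^2 + 7*w - 2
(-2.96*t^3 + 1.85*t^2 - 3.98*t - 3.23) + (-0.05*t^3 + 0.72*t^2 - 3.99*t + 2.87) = -3.01*t^3 + 2.57*t^2 - 7.97*t - 0.36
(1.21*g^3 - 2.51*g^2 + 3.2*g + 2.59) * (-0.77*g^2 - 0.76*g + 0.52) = -0.9317*g^5 + 1.0131*g^4 + 0.0727999999999995*g^3 - 5.7315*g^2 - 0.3044*g + 1.3468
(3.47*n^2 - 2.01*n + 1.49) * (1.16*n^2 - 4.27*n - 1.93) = 4.0252*n^4 - 17.1485*n^3 + 3.614*n^2 - 2.483*n - 2.8757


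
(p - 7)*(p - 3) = p^2 - 10*p + 21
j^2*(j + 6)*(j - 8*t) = j^4 - 8*j^3*t + 6*j^3 - 48*j^2*t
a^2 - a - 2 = (a - 2)*(a + 1)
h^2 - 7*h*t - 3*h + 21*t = (h - 3)*(h - 7*t)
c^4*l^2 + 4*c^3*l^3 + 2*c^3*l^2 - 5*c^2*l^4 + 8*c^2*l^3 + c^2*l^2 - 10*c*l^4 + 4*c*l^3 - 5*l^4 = (c - l)*(c + 5*l)*(c*l + l)^2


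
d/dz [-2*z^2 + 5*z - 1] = 5 - 4*z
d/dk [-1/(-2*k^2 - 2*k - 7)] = 2*(-2*k - 1)/(2*k^2 + 2*k + 7)^2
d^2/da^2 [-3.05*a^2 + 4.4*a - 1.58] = -6.10000000000000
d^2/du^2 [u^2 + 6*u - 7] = 2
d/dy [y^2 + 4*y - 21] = 2*y + 4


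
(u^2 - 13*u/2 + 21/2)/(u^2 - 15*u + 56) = (2*u^2 - 13*u + 21)/(2*(u^2 - 15*u + 56))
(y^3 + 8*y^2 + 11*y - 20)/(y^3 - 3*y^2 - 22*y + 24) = (y + 5)/(y - 6)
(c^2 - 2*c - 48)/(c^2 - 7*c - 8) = (c + 6)/(c + 1)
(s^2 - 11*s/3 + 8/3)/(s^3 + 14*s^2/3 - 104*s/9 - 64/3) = 3*(s - 1)/(3*s^2 + 22*s + 24)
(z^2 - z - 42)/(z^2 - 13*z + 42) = (z + 6)/(z - 6)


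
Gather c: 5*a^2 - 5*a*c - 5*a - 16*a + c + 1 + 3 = 5*a^2 - 21*a + c*(1 - 5*a) + 4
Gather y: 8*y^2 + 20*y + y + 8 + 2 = 8*y^2 + 21*y + 10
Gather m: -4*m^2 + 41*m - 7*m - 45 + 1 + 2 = -4*m^2 + 34*m - 42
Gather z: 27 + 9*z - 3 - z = 8*z + 24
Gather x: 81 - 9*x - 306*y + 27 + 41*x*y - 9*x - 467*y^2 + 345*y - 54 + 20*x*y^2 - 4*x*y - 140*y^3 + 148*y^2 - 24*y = x*(20*y^2 + 37*y - 18) - 140*y^3 - 319*y^2 + 15*y + 54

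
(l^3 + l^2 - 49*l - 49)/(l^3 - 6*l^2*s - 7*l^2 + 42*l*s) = (-l^2 - 8*l - 7)/(l*(-l + 6*s))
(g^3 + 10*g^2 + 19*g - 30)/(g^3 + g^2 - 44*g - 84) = (g^2 + 4*g - 5)/(g^2 - 5*g - 14)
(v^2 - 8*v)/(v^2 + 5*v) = (v - 8)/(v + 5)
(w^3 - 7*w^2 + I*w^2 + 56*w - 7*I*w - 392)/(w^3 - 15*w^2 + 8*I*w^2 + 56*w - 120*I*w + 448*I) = (w - 7*I)/(w - 8)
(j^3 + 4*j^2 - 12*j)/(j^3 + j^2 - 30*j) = (j - 2)/(j - 5)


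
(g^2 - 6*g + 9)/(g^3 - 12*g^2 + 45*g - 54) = 1/(g - 6)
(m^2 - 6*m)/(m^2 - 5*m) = (m - 6)/(m - 5)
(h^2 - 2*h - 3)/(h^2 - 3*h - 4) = (h - 3)/(h - 4)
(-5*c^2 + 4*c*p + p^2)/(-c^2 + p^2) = (5*c + p)/(c + p)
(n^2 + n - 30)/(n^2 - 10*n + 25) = (n + 6)/(n - 5)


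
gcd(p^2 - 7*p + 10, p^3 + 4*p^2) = 1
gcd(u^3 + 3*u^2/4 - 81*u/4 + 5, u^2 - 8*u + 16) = u - 4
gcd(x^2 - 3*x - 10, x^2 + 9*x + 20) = 1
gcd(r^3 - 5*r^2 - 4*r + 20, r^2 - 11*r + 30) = r - 5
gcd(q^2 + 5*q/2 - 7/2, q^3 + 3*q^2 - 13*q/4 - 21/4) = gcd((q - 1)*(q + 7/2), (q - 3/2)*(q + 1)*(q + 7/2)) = q + 7/2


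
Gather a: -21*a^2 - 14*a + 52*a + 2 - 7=-21*a^2 + 38*a - 5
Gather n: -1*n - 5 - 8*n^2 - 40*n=-8*n^2 - 41*n - 5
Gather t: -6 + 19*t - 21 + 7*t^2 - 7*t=7*t^2 + 12*t - 27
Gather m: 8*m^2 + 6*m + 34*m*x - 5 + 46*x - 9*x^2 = 8*m^2 + m*(34*x + 6) - 9*x^2 + 46*x - 5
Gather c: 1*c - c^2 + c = -c^2 + 2*c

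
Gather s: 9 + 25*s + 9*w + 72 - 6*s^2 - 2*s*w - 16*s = -6*s^2 + s*(9 - 2*w) + 9*w + 81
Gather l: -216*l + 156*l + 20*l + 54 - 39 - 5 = 10 - 40*l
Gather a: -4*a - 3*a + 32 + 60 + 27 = 119 - 7*a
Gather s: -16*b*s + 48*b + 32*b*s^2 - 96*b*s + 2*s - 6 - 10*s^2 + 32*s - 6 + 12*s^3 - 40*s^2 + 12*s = 48*b + 12*s^3 + s^2*(32*b - 50) + s*(46 - 112*b) - 12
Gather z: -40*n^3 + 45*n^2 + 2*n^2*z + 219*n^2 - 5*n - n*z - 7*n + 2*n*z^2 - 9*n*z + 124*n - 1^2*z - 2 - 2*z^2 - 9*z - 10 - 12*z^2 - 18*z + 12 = -40*n^3 + 264*n^2 + 112*n + z^2*(2*n - 14) + z*(2*n^2 - 10*n - 28)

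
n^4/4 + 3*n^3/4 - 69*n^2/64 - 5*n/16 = n*(n/4 + 1)*(n - 5/4)*(n + 1/4)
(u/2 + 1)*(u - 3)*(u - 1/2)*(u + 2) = u^4/2 + u^3/4 - 17*u^2/4 - 4*u + 3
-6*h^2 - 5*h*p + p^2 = (-6*h + p)*(h + p)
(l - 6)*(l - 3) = l^2 - 9*l + 18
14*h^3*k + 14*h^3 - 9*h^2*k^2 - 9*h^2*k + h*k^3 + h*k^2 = (-7*h + k)*(-2*h + k)*(h*k + h)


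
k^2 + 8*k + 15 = (k + 3)*(k + 5)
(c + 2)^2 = c^2 + 4*c + 4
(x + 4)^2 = x^2 + 8*x + 16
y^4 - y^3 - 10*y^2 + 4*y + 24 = (y - 3)*(y - 2)*(y + 2)^2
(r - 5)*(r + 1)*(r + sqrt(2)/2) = r^3 - 4*r^2 + sqrt(2)*r^2/2 - 5*r - 2*sqrt(2)*r - 5*sqrt(2)/2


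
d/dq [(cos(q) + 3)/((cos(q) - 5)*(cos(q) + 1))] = (cos(q)^2 + 6*cos(q) - 7)*sin(q)/((cos(q) - 5)^2*(cos(q) + 1)^2)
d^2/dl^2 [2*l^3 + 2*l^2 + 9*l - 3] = 12*l + 4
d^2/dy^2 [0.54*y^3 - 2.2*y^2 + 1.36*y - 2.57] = 3.24*y - 4.4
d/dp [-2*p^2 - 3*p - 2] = -4*p - 3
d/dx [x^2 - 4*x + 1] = 2*x - 4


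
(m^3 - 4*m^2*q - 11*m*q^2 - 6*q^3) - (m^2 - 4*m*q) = m^3 - 4*m^2*q - m^2 - 11*m*q^2 + 4*m*q - 6*q^3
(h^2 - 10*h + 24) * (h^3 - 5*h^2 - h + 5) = h^5 - 15*h^4 + 73*h^3 - 105*h^2 - 74*h + 120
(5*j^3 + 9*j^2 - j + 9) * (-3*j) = -15*j^4 - 27*j^3 + 3*j^2 - 27*j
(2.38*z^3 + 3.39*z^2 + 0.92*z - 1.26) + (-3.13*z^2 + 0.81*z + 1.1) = 2.38*z^3 + 0.26*z^2 + 1.73*z - 0.16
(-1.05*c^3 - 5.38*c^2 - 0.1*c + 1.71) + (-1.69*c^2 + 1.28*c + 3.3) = -1.05*c^3 - 7.07*c^2 + 1.18*c + 5.01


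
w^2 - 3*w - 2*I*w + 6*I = (w - 3)*(w - 2*I)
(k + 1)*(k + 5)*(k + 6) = k^3 + 12*k^2 + 41*k + 30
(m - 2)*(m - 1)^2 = m^3 - 4*m^2 + 5*m - 2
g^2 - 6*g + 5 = (g - 5)*(g - 1)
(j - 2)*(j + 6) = j^2 + 4*j - 12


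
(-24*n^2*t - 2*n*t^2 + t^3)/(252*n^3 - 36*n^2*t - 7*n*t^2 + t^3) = t*(4*n + t)/(-42*n^2 - n*t + t^2)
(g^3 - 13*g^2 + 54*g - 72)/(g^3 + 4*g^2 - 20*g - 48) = (g^2 - 9*g + 18)/(g^2 + 8*g + 12)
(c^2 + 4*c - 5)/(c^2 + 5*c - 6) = (c + 5)/(c + 6)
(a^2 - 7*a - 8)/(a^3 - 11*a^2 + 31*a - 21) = (a^2 - 7*a - 8)/(a^3 - 11*a^2 + 31*a - 21)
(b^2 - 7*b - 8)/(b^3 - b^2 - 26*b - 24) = (b - 8)/(b^2 - 2*b - 24)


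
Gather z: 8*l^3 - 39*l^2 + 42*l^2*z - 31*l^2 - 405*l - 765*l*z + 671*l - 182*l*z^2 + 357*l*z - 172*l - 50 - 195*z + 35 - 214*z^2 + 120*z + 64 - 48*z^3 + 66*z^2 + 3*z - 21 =8*l^3 - 70*l^2 + 94*l - 48*z^3 + z^2*(-182*l - 148) + z*(42*l^2 - 408*l - 72) + 28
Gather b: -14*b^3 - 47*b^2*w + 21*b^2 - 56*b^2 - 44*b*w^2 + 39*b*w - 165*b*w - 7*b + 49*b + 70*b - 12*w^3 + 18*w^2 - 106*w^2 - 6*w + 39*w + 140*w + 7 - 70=-14*b^3 + b^2*(-47*w - 35) + b*(-44*w^2 - 126*w + 112) - 12*w^3 - 88*w^2 + 173*w - 63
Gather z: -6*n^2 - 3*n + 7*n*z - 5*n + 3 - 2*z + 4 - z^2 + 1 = -6*n^2 - 8*n - z^2 + z*(7*n - 2) + 8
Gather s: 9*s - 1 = 9*s - 1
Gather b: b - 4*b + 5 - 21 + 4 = -3*b - 12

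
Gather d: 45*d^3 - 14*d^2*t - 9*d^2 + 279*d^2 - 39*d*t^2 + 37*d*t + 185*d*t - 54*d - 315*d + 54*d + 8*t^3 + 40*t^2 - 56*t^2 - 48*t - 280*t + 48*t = 45*d^3 + d^2*(270 - 14*t) + d*(-39*t^2 + 222*t - 315) + 8*t^3 - 16*t^2 - 280*t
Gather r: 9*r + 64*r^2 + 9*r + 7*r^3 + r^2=7*r^3 + 65*r^2 + 18*r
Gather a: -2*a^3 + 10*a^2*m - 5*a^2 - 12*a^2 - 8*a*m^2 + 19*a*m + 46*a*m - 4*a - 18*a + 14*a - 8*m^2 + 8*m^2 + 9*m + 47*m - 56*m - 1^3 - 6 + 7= -2*a^3 + a^2*(10*m - 17) + a*(-8*m^2 + 65*m - 8)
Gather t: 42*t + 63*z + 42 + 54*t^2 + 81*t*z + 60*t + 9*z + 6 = 54*t^2 + t*(81*z + 102) + 72*z + 48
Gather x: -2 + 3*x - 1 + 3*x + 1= 6*x - 2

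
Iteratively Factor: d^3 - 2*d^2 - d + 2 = (d - 2)*(d^2 - 1) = (d - 2)*(d - 1)*(d + 1)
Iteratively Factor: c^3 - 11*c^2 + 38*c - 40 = (c - 4)*(c^2 - 7*c + 10) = (c - 4)*(c - 2)*(c - 5)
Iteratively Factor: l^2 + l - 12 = (l - 3)*(l + 4)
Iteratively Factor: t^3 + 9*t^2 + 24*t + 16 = (t + 1)*(t^2 + 8*t + 16) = (t + 1)*(t + 4)*(t + 4)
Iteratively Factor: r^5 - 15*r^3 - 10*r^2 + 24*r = (r - 4)*(r^4 + 4*r^3 + r^2 - 6*r) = (r - 4)*(r + 2)*(r^3 + 2*r^2 - 3*r) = (r - 4)*(r + 2)*(r + 3)*(r^2 - r) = r*(r - 4)*(r + 2)*(r + 3)*(r - 1)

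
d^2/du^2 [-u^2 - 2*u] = -2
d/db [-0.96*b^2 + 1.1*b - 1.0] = 1.1 - 1.92*b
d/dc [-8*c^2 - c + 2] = -16*c - 1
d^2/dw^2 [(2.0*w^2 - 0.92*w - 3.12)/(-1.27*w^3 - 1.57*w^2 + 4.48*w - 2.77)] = (-6.4516*w^6 + 8.90320800000001*w^5 + 3.11810400000002*w^4 + 184.906568*w^3 - 47.0172000000001*w^2 - 221.530008*w + 90.244224)/(2.048383*w^9 + 7.596759*w^8 - 12.286107*w^7 - 36.32294*w^6 + 76.478586*w^5 + 20.453751*w^4 - 177.580075*w^3 + 202.924383*w^2 - 103.123776*w + 21.253933)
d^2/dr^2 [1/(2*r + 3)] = 8/(2*r + 3)^3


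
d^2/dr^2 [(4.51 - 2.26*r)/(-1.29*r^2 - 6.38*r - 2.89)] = ((2.26*r - 4.51)*(2.58*r + 6.38)*(5.16*r + 12.76) - (17.4924*r + 17.2018)*(1.29*r^2 + 6.38*r + 2.89))/(1.29*r^2 + 6.38*r + 2.89)^3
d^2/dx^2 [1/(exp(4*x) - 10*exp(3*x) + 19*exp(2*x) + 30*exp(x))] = 2*((-8*exp(3*x) + 45*exp(2*x) - 38*exp(x) - 15)*(exp(3*x) - 10*exp(2*x) + 19*exp(x) + 30) + 4*(2*exp(3*x) - 15*exp(2*x) + 19*exp(x) + 15)^2)*exp(-x)/(exp(3*x) - 10*exp(2*x) + 19*exp(x) + 30)^3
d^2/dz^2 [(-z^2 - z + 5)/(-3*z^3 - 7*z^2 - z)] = 2*(9*z^6 + 27*z^5 - 216*z^4 - 801*z^3 - 780*z^2 - 105*z - 5)/(z^3*(27*z^6 + 189*z^5 + 468*z^4 + 469*z^3 + 156*z^2 + 21*z + 1))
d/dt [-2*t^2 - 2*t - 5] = -4*t - 2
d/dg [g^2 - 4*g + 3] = 2*g - 4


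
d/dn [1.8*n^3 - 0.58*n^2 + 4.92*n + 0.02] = 5.4*n^2 - 1.16*n + 4.92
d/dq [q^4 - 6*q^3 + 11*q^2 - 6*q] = 4*q^3 - 18*q^2 + 22*q - 6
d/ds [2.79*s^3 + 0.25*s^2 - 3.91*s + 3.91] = 8.37*s^2 + 0.5*s - 3.91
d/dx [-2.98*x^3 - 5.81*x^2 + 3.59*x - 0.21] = -8.94*x^2 - 11.62*x + 3.59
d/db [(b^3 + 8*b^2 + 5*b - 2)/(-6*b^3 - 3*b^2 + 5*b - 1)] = (45*b^4 + 70*b^3 + 16*b^2 - 28*b + 5)/(36*b^6 + 36*b^5 - 51*b^4 - 18*b^3 + 31*b^2 - 10*b + 1)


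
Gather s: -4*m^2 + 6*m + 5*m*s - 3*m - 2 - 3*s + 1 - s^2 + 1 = -4*m^2 + 3*m - s^2 + s*(5*m - 3)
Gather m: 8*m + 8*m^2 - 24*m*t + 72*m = 8*m^2 + m*(80 - 24*t)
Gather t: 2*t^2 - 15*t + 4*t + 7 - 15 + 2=2*t^2 - 11*t - 6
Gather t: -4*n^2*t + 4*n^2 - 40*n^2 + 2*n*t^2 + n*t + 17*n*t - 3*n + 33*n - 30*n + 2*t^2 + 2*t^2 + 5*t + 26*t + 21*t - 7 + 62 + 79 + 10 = -36*n^2 + t^2*(2*n + 4) + t*(-4*n^2 + 18*n + 52) + 144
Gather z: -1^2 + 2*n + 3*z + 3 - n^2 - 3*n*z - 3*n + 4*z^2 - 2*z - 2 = -n^2 - n + 4*z^2 + z*(1 - 3*n)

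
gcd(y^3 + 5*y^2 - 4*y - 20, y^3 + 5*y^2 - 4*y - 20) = y^3 + 5*y^2 - 4*y - 20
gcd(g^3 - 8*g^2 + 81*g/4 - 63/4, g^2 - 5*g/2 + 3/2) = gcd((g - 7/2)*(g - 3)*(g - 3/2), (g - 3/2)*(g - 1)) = g - 3/2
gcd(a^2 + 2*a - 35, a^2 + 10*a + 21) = a + 7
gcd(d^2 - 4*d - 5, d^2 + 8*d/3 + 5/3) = d + 1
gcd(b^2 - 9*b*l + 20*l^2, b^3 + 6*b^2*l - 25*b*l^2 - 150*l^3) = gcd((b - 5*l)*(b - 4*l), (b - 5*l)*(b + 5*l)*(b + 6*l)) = b - 5*l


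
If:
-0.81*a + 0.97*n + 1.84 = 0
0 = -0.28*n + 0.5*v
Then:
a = 2.1384479717813*v + 2.2716049382716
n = 1.78571428571429*v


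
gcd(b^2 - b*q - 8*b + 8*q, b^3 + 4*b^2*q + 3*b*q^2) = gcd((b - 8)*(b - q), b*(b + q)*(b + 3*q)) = 1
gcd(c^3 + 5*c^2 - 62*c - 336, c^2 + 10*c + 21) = c + 7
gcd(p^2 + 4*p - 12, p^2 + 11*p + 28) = 1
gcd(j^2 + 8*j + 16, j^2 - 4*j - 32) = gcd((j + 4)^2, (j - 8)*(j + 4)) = j + 4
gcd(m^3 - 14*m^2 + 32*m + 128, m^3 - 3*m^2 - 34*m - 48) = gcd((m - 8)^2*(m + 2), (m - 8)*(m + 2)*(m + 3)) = m^2 - 6*m - 16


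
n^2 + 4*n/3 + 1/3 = (n + 1/3)*(n + 1)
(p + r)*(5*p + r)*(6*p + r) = 30*p^3 + 41*p^2*r + 12*p*r^2 + r^3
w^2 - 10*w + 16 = (w - 8)*(w - 2)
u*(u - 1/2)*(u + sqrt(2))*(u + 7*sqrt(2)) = u^4 - u^3/2 + 8*sqrt(2)*u^3 - 4*sqrt(2)*u^2 + 14*u^2 - 7*u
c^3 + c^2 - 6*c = c*(c - 2)*(c + 3)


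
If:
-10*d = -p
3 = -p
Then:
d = -3/10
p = -3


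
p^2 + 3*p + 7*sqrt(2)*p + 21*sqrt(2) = (p + 3)*(p + 7*sqrt(2))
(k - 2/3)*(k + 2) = k^2 + 4*k/3 - 4/3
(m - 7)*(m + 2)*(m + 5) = m^3 - 39*m - 70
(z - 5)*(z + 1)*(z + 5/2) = z^3 - 3*z^2/2 - 15*z - 25/2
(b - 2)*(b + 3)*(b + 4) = b^3 + 5*b^2 - 2*b - 24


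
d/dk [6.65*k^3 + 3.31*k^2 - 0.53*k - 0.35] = 19.95*k^2 + 6.62*k - 0.53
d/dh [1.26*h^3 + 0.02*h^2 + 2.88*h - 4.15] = 3.78*h^2 + 0.04*h + 2.88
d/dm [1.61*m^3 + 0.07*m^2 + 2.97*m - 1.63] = 4.83*m^2 + 0.14*m + 2.97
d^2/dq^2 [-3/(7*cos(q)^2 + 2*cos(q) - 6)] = 3*(392*sin(q)^4 - 540*sin(q)^2 - 81*cos(q) + 21*cos(3*q) - 36)/(2*(-7*sin(q)^2 + 2*cos(q) + 1)^3)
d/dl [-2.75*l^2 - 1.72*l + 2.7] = -5.5*l - 1.72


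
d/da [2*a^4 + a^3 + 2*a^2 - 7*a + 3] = 8*a^3 + 3*a^2 + 4*a - 7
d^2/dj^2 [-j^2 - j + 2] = -2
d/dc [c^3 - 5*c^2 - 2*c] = 3*c^2 - 10*c - 2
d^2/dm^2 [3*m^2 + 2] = 6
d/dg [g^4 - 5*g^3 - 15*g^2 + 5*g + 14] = 4*g^3 - 15*g^2 - 30*g + 5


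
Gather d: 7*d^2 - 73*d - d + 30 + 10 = 7*d^2 - 74*d + 40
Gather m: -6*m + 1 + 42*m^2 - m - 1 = 42*m^2 - 7*m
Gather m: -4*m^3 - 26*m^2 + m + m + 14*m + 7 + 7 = -4*m^3 - 26*m^2 + 16*m + 14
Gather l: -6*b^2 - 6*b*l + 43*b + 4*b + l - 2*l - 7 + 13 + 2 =-6*b^2 + 47*b + l*(-6*b - 1) + 8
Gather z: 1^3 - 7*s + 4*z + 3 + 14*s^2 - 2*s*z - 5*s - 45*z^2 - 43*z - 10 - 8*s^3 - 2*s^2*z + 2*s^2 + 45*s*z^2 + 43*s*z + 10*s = -8*s^3 + 16*s^2 - 2*s + z^2*(45*s - 45) + z*(-2*s^2 + 41*s - 39) - 6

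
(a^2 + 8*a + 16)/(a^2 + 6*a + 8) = (a + 4)/(a + 2)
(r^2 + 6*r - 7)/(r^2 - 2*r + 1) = (r + 7)/(r - 1)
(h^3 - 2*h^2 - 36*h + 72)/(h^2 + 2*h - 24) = (h^2 - 8*h + 12)/(h - 4)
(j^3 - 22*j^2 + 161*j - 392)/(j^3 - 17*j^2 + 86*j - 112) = (j - 7)/(j - 2)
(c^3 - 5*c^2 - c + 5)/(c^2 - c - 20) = (c^2 - 1)/(c + 4)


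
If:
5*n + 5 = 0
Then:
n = -1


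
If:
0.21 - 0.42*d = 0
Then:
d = 0.50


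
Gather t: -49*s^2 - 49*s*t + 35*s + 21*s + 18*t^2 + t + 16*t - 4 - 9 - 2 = -49*s^2 + 56*s + 18*t^2 + t*(17 - 49*s) - 15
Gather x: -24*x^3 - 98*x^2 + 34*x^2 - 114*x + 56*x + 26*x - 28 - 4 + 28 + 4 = -24*x^3 - 64*x^2 - 32*x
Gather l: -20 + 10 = -10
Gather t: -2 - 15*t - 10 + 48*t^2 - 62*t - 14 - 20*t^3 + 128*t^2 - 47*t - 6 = -20*t^3 + 176*t^2 - 124*t - 32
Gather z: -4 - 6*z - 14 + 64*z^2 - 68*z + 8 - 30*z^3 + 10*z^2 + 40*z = -30*z^3 + 74*z^2 - 34*z - 10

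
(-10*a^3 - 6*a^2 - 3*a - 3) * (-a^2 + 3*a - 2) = 10*a^5 - 24*a^4 + 5*a^3 + 6*a^2 - 3*a + 6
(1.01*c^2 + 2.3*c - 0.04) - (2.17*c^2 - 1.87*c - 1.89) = -1.16*c^2 + 4.17*c + 1.85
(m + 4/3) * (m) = m^2 + 4*m/3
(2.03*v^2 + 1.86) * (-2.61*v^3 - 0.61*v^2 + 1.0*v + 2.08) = -5.2983*v^5 - 1.2383*v^4 - 2.8246*v^3 + 3.0878*v^2 + 1.86*v + 3.8688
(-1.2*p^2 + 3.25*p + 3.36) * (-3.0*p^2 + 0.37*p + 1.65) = 3.6*p^4 - 10.194*p^3 - 10.8575*p^2 + 6.6057*p + 5.544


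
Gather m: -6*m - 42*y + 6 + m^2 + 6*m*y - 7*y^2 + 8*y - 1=m^2 + m*(6*y - 6) - 7*y^2 - 34*y + 5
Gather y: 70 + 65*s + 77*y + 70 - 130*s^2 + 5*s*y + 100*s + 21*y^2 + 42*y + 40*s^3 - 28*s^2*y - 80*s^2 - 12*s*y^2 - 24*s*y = 40*s^3 - 210*s^2 + 165*s + y^2*(21 - 12*s) + y*(-28*s^2 - 19*s + 119) + 140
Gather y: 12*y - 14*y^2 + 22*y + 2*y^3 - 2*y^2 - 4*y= 2*y^3 - 16*y^2 + 30*y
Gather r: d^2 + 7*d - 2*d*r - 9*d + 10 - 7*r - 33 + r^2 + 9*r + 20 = d^2 - 2*d + r^2 + r*(2 - 2*d) - 3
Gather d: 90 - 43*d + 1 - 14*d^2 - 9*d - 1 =-14*d^2 - 52*d + 90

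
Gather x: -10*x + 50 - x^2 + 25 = -x^2 - 10*x + 75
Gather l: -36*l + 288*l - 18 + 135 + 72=252*l + 189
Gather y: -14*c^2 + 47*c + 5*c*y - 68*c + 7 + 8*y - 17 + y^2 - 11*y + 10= -14*c^2 - 21*c + y^2 + y*(5*c - 3)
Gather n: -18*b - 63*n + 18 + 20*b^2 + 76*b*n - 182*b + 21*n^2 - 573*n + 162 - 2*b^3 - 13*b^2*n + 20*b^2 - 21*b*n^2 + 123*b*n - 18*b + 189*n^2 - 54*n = -2*b^3 + 40*b^2 - 218*b + n^2*(210 - 21*b) + n*(-13*b^2 + 199*b - 690) + 180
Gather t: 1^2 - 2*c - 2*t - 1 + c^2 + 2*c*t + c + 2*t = c^2 + 2*c*t - c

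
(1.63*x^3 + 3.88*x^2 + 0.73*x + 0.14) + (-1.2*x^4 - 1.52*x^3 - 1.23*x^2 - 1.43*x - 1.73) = -1.2*x^4 + 0.11*x^3 + 2.65*x^2 - 0.7*x - 1.59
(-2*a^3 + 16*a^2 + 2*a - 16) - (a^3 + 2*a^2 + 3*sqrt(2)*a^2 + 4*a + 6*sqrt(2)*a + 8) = -3*a^3 - 3*sqrt(2)*a^2 + 14*a^2 - 6*sqrt(2)*a - 2*a - 24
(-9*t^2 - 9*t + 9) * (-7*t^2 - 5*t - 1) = 63*t^4 + 108*t^3 - 9*t^2 - 36*t - 9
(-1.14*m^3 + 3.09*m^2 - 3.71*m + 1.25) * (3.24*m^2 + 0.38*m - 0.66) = -3.6936*m^5 + 9.5784*m^4 - 10.0938*m^3 + 0.600800000000001*m^2 + 2.9236*m - 0.825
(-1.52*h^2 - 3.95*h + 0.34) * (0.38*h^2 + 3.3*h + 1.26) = -0.5776*h^4 - 6.517*h^3 - 14.821*h^2 - 3.855*h + 0.4284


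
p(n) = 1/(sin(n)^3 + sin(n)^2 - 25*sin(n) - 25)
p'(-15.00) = -0.26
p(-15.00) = -0.12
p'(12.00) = 0.16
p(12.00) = -0.09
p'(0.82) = 0.01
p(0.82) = -0.02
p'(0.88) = 0.01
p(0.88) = -0.02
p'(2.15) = -0.01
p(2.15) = -0.02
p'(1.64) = -0.00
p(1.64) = -0.02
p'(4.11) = -0.76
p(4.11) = -0.23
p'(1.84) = -0.00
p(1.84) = -0.02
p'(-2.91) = -0.07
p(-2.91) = -0.05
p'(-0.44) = 0.11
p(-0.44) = -0.07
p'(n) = (-3*sin(n)^2*cos(n) - 2*sin(n)*cos(n) + 25*cos(n))/(sin(n)^3 + sin(n)^2 - 25*sin(n) - 25)^2 = (-3*sin(n)^2 - 2*sin(n) + 25)*cos(n)/(sin(n)^3 + sin(n)^2 - 25*sin(n) - 25)^2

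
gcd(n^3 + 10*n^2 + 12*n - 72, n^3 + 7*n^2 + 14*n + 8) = 1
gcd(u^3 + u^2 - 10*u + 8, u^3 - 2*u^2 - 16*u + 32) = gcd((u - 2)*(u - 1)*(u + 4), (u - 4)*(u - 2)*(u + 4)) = u^2 + 2*u - 8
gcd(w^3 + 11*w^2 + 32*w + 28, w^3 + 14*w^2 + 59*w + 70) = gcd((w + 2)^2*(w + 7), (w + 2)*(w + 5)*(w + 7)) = w^2 + 9*w + 14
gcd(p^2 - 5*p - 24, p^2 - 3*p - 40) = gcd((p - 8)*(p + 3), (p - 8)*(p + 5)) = p - 8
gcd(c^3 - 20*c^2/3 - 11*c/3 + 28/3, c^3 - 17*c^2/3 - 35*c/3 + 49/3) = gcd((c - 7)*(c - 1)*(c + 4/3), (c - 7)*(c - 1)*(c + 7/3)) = c^2 - 8*c + 7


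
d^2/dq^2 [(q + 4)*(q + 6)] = 2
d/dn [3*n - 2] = 3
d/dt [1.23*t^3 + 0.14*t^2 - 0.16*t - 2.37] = 3.69*t^2 + 0.28*t - 0.16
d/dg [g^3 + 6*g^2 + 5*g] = 3*g^2 + 12*g + 5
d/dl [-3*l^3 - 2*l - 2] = -9*l^2 - 2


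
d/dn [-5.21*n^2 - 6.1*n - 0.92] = -10.42*n - 6.1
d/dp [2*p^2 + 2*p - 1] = 4*p + 2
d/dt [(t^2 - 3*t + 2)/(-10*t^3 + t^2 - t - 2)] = ((3 - 2*t)*(10*t^3 - t^2 + t + 2) + (t^2 - 3*t + 2)*(30*t^2 - 2*t + 1))/(10*t^3 - t^2 + t + 2)^2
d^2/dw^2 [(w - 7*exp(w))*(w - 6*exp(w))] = -13*w*exp(w) + 168*exp(2*w) - 26*exp(w) + 2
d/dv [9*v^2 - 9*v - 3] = 18*v - 9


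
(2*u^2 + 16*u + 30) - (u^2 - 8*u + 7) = u^2 + 24*u + 23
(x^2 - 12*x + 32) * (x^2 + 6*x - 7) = x^4 - 6*x^3 - 47*x^2 + 276*x - 224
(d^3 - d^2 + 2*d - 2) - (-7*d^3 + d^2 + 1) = 8*d^3 - 2*d^2 + 2*d - 3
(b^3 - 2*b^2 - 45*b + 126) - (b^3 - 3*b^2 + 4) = b^2 - 45*b + 122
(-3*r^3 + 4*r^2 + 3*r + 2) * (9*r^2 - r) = -27*r^5 + 39*r^4 + 23*r^3 + 15*r^2 - 2*r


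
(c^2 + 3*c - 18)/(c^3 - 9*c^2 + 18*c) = (c + 6)/(c*(c - 6))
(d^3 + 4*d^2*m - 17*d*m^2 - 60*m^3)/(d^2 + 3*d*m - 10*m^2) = (d^2 - d*m - 12*m^2)/(d - 2*m)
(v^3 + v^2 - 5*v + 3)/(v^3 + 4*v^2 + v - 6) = (v - 1)/(v + 2)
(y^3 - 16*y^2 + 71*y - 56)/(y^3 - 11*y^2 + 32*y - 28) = (y^2 - 9*y + 8)/(y^2 - 4*y + 4)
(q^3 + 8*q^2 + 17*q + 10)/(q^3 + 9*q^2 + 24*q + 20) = (q + 1)/(q + 2)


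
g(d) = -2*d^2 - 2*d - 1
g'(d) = -4*d - 2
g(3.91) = -39.40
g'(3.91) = -17.64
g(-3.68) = -20.72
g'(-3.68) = 12.72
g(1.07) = -5.43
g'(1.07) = -6.28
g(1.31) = -7.05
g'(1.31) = -7.24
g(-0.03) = -0.94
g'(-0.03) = -1.88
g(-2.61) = -9.40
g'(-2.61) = 8.44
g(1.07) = -5.43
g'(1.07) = -6.28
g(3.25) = -28.62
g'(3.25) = -15.00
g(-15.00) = -421.00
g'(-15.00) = 58.00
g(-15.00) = -421.00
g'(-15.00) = 58.00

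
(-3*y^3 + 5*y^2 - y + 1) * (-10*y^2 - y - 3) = 30*y^5 - 47*y^4 + 14*y^3 - 24*y^2 + 2*y - 3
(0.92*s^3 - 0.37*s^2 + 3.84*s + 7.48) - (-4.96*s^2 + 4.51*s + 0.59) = 0.92*s^3 + 4.59*s^2 - 0.67*s + 6.89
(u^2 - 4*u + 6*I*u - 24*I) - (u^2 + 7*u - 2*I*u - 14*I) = -11*u + 8*I*u - 10*I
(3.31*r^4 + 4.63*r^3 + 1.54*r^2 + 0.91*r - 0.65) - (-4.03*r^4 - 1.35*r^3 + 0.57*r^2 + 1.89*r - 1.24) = 7.34*r^4 + 5.98*r^3 + 0.97*r^2 - 0.98*r + 0.59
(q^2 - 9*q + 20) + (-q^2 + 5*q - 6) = 14 - 4*q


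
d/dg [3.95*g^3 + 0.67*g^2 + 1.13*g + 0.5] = 11.85*g^2 + 1.34*g + 1.13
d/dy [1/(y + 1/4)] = -16/(4*y + 1)^2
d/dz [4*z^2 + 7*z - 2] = 8*z + 7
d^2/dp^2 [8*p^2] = 16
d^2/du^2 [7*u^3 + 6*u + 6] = 42*u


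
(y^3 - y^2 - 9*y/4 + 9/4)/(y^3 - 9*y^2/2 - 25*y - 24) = (2*y^2 - 5*y + 3)/(2*(y^2 - 6*y - 16))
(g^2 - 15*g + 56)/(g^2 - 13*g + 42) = (g - 8)/(g - 6)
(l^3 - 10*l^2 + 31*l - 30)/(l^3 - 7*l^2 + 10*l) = (l - 3)/l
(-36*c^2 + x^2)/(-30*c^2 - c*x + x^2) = (6*c + x)/(5*c + x)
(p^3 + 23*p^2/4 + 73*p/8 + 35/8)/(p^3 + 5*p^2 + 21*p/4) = (4*p^2 + 9*p + 5)/(2*p*(2*p + 3))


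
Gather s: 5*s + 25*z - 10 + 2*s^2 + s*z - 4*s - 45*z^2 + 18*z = 2*s^2 + s*(z + 1) - 45*z^2 + 43*z - 10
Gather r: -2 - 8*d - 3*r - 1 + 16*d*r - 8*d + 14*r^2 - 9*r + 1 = -16*d + 14*r^2 + r*(16*d - 12) - 2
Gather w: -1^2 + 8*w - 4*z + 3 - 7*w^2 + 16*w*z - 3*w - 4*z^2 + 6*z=-7*w^2 + w*(16*z + 5) - 4*z^2 + 2*z + 2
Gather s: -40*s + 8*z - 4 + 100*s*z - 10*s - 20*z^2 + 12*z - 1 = s*(100*z - 50) - 20*z^2 + 20*z - 5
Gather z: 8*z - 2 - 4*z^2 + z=-4*z^2 + 9*z - 2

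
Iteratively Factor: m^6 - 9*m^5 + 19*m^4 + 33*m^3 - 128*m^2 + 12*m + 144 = (m - 3)*(m^5 - 6*m^4 + m^3 + 36*m^2 - 20*m - 48) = (m - 3)*(m + 2)*(m^4 - 8*m^3 + 17*m^2 + 2*m - 24) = (m - 3)*(m + 1)*(m + 2)*(m^3 - 9*m^2 + 26*m - 24) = (m - 4)*(m - 3)*(m + 1)*(m + 2)*(m^2 - 5*m + 6) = (m - 4)*(m - 3)^2*(m + 1)*(m + 2)*(m - 2)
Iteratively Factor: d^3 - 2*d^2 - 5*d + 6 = (d - 1)*(d^2 - d - 6) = (d - 1)*(d + 2)*(d - 3)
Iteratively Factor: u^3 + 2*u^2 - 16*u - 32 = (u - 4)*(u^2 + 6*u + 8) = (u - 4)*(u + 4)*(u + 2)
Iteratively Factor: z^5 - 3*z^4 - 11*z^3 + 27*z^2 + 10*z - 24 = (z + 1)*(z^4 - 4*z^3 - 7*z^2 + 34*z - 24) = (z + 1)*(z + 3)*(z^3 - 7*z^2 + 14*z - 8) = (z - 4)*(z + 1)*(z + 3)*(z^2 - 3*z + 2) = (z - 4)*(z - 2)*(z + 1)*(z + 3)*(z - 1)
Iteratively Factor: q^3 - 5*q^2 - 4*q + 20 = (q - 5)*(q^2 - 4) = (q - 5)*(q + 2)*(q - 2)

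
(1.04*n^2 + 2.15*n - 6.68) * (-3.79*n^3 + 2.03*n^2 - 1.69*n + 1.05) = -3.9416*n^5 - 6.0373*n^4 + 27.9241*n^3 - 16.1019*n^2 + 13.5467*n - 7.014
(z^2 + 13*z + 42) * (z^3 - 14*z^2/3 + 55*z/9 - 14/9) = z^5 + 25*z^4/3 - 113*z^3/9 - 1063*z^2/9 + 2128*z/9 - 196/3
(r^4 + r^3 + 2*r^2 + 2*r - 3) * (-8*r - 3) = -8*r^5 - 11*r^4 - 19*r^3 - 22*r^2 + 18*r + 9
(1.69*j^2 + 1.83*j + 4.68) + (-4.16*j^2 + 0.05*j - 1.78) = -2.47*j^2 + 1.88*j + 2.9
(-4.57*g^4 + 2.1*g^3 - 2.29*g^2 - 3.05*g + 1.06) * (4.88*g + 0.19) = -22.3016*g^5 + 9.3797*g^4 - 10.7762*g^3 - 15.3191*g^2 + 4.5933*g + 0.2014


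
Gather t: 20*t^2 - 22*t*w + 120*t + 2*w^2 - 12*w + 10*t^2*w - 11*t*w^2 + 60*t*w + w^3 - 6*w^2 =t^2*(10*w + 20) + t*(-11*w^2 + 38*w + 120) + w^3 - 4*w^2 - 12*w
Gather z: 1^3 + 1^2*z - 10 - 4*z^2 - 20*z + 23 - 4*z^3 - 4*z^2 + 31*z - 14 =-4*z^3 - 8*z^2 + 12*z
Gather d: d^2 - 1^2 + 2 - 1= d^2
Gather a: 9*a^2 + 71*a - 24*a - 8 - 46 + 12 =9*a^2 + 47*a - 42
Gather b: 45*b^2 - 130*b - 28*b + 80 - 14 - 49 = 45*b^2 - 158*b + 17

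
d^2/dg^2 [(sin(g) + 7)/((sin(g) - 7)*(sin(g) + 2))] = (-sin(g)^5 - 33*sin(g)^4 + 23*sin(g)^3 - 455*sin(g)^2 + 168*sin(g) + 406)/((sin(g) - 7)^3*(sin(g) + 2)^3)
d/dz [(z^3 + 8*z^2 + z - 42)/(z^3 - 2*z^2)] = 2*(-5*z - 21)/z^3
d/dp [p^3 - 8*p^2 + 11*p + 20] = 3*p^2 - 16*p + 11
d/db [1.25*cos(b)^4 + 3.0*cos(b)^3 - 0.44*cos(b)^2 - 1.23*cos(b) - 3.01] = -1.02*sin(b) - 0.81*sin(2*b) - 2.25*sin(3*b) - 0.625*sin(4*b)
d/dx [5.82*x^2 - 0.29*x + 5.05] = 11.64*x - 0.29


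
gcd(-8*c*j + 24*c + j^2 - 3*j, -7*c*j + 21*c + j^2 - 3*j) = j - 3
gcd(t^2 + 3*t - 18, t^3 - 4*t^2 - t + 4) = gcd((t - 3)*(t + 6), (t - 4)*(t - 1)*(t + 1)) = 1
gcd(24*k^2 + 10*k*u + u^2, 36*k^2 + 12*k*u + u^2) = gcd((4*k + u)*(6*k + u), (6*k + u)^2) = 6*k + u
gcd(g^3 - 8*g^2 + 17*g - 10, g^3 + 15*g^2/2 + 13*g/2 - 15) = g - 1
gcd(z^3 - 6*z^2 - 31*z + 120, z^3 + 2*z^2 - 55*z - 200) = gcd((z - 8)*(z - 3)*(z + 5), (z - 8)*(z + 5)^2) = z^2 - 3*z - 40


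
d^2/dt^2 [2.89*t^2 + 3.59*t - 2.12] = 5.78000000000000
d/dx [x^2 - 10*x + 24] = 2*x - 10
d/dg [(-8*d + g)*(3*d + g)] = -5*d + 2*g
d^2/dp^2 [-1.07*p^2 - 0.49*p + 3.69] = -2.14000000000000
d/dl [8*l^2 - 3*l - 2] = 16*l - 3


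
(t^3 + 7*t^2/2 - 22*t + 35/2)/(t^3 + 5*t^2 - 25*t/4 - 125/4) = 2*(t^2 + 6*t - 7)/(2*t^2 + 15*t + 25)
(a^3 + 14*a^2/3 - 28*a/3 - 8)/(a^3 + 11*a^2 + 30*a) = (3*a^2 - 4*a - 4)/(3*a*(a + 5))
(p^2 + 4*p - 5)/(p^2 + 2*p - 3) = (p + 5)/(p + 3)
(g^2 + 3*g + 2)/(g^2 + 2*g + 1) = (g + 2)/(g + 1)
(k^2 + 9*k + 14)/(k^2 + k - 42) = (k + 2)/(k - 6)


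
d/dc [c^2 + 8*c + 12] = 2*c + 8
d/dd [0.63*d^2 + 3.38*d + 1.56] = 1.26*d + 3.38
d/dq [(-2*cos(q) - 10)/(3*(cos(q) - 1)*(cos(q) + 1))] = 2*(sin(q)^2 - 10*cos(q) - 2)/(3*sin(q)^3)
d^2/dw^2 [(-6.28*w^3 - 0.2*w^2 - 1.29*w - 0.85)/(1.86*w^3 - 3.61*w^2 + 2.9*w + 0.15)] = (-85.719216*w^6 + 176.468616*w^5 + 44.181324*w^4 - 44.224978*w^3 - 106.69479*w^2 + 49.77579*w - 14.10425)/(6.434856*w^9 - 37.467468*w^8 + 102.817638*w^7 - 162.323101*w^6 + 154.26393*w^5 - 80.361255*w^4 + 15.09245*w^3 + 3.540825*w^2 + 0.19575*w + 0.003375)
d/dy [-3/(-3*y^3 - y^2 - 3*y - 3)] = 3*(-9*y^2 - 2*y - 3)/(3*y^3 + y^2 + 3*y + 3)^2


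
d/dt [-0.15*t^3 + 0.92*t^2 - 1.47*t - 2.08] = -0.45*t^2 + 1.84*t - 1.47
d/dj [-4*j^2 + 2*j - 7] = 2 - 8*j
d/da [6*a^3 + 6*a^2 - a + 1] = 18*a^2 + 12*a - 1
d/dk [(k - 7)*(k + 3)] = 2*k - 4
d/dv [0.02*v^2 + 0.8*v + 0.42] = 0.04*v + 0.8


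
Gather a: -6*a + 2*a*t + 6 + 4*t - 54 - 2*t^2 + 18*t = a*(2*t - 6) - 2*t^2 + 22*t - 48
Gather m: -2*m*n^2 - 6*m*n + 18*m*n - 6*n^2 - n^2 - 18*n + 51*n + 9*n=m*(-2*n^2 + 12*n) - 7*n^2 + 42*n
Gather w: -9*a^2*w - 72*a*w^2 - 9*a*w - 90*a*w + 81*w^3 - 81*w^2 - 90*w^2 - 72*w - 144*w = 81*w^3 + w^2*(-72*a - 171) + w*(-9*a^2 - 99*a - 216)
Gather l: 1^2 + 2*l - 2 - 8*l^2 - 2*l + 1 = -8*l^2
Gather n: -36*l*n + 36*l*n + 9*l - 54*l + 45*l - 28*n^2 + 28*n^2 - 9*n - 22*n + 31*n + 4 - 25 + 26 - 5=0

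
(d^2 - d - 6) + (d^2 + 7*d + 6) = 2*d^2 + 6*d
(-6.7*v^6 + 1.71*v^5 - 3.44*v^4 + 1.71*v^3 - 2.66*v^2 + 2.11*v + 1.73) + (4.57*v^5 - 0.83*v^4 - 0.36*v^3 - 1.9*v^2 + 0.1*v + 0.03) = -6.7*v^6 + 6.28*v^5 - 4.27*v^4 + 1.35*v^3 - 4.56*v^2 + 2.21*v + 1.76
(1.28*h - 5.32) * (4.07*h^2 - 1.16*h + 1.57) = 5.2096*h^3 - 23.1372*h^2 + 8.1808*h - 8.3524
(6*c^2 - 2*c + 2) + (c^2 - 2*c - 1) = 7*c^2 - 4*c + 1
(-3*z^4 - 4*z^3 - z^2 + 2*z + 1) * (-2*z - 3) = 6*z^5 + 17*z^4 + 14*z^3 - z^2 - 8*z - 3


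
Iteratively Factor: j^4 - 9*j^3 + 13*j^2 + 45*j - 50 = (j - 1)*(j^3 - 8*j^2 + 5*j + 50) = (j - 1)*(j + 2)*(j^2 - 10*j + 25) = (j - 5)*(j - 1)*(j + 2)*(j - 5)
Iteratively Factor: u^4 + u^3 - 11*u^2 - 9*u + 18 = (u + 2)*(u^3 - u^2 - 9*u + 9) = (u - 1)*(u + 2)*(u^2 - 9) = (u - 3)*(u - 1)*(u + 2)*(u + 3)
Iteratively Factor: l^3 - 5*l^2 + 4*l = (l - 1)*(l^2 - 4*l) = (l - 4)*(l - 1)*(l)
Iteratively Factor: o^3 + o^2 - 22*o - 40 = (o - 5)*(o^2 + 6*o + 8) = (o - 5)*(o + 4)*(o + 2)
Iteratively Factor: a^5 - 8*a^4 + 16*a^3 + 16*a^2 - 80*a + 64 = (a - 2)*(a^4 - 6*a^3 + 4*a^2 + 24*a - 32) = (a - 2)^2*(a^3 - 4*a^2 - 4*a + 16) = (a - 2)^2*(a + 2)*(a^2 - 6*a + 8) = (a - 4)*(a - 2)^2*(a + 2)*(a - 2)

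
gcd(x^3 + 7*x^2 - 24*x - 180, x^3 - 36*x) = x + 6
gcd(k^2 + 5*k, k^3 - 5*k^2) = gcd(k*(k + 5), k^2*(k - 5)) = k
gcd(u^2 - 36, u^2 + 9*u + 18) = u + 6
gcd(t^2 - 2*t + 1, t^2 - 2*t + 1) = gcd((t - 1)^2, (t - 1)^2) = t^2 - 2*t + 1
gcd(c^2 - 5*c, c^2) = c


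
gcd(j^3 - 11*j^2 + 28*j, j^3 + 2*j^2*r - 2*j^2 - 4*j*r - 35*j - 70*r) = j - 7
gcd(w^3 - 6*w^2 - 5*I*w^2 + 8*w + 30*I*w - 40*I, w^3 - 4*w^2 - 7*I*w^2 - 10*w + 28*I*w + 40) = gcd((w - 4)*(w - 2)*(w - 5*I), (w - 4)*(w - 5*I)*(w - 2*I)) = w^2 + w*(-4 - 5*I) + 20*I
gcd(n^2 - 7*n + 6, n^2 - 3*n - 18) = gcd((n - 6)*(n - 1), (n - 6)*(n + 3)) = n - 6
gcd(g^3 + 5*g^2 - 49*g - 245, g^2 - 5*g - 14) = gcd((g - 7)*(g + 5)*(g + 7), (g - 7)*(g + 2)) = g - 7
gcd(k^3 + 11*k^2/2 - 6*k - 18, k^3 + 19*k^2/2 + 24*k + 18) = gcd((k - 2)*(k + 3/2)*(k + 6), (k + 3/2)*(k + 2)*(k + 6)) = k^2 + 15*k/2 + 9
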